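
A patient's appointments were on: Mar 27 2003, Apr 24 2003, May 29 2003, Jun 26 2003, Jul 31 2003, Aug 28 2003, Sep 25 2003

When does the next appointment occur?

These are Thursdays with 28, 35, 28, 35, 28, 28-day gaps.
Each is the final Thursday of its month — May 29 2003 is past the 28th, so '4th Thursday' doesn't fit.
Last Thursday of October 2003: Oct 30 2003.

Oct 30 2003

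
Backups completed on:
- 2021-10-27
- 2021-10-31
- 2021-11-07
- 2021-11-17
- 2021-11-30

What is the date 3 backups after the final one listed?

2022-01-26

Gaps: 4, 7, 10, 13 days — each gap is 3 larger than the previous one.
Next gap: 16 days. 2021-11-30 + 16 days = 2021-12-16.
Next gap: 19 days. 2021-12-16 + 19 days = 2022-01-04.
Next gap: 22 days. 2022-01-04 + 22 days = 2022-01-26.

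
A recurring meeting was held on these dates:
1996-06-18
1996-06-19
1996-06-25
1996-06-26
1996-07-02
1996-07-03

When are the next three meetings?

1996-07-09, 1996-07-10, 1996-07-16

Every event lands on a Tuesday or Wednesday (gaps cycle 1, 6, 1, 6, 1).
So the schedule is: every Tuesday and Wednesday.
Next Tuesday: 1996-07-09.
The following Wednesday is 1996-07-10.
The following Tuesday is 1996-07-16.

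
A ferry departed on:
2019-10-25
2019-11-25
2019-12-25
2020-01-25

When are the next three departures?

2020-02-25, 2020-03-25, 2020-04-25

Gaps: 31, 30, 31 days — not constant. Every event is on the 25th of the month.
Pattern: the 25th of each month.
Next: February 2020 → 2020-02-25.
March 2020: 2020-03-25.
Next: April 2020 → 2020-04-25.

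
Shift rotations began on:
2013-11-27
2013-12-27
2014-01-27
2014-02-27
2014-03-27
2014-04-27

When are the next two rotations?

2014-05-27, 2014-06-27

Gaps: 30, 31, 31, 28, 31 days — not constant. Every event is on the 27th of the month.
Pattern: the 27th of each month.
Next: May 2014 → 2014-05-27.
Next: June 2014 → 2014-06-27.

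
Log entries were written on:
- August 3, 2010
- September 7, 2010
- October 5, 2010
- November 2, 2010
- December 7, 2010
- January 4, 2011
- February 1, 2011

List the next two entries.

Gaps: 35, 28, 28, 35, 28, 28 days — a mix of 28 and 35. Every date is a Tuesday.
Each is the 1st Tuesday of its month.
1st Tuesday of March 2011: March 1, 2011.
April 2011 — 1st Tuesday is April 5, 2011.

March 1, 2011; April 5, 2011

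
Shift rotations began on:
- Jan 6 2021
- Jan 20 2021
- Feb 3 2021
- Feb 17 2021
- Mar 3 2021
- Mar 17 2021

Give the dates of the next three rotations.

Every event comes 14 days after the last (14, 14, 14, 14, 14).
Mar 17 2021 + 14 days = Mar 31 2021.
Mar 31 2021 + 14 days = Apr 14 2021.
Apr 14 2021 + 14 days = Apr 28 2021.

Mar 31 2021, Apr 14 2021, Apr 28 2021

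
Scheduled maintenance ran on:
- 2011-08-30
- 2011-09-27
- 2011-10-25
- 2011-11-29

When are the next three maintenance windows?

All Tuesdays; the gaps (28, 28, 35) vary with month length.
This is the last Tuesday of each month.
December 2011 ends with Tuesday 2011-12-27.
January 2012 ends with Tuesday 2012-01-31.
Last Tuesday of February 2012: 2012-02-28.

2011-12-27, 2012-01-31, 2012-02-28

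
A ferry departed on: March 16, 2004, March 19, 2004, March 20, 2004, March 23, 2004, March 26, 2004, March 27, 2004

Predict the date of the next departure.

The gap pattern 3, 1, 3, 3, 1 repeats every 3 events.
These are the Tuesdays, Fridays and Saturdays of each week.
The following Tuesday is March 30, 2004.

March 30, 2004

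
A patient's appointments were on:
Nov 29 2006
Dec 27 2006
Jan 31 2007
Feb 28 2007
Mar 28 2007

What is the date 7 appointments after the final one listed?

Oct 31 2007

These are Wednesdays with 28, 35, 28, 28-day gaps.
Each is the final Wednesday of its month — Nov 29 2006 is past the 28th, so '4th Wednesday' doesn't fit.
April 2007 ends with Wednesday Apr 25 2007.
Last Wednesday of May 2007: May 30 2007.
Last Wednesday of June 2007: Jun 27 2007.
Last Wednesday of July 2007: Jul 25 2007.
August 2007 ends with Wednesday Aug 29 2007.
September 2007 ends with Wednesday Sep 26 2007.
October 2007 ends with Wednesday Oct 31 2007.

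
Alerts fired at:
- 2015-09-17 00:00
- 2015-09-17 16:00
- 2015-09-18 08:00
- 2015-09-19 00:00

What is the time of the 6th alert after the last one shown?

2015-09-23 00:00

The interval is a steady 16 hours (16, 16, 16).
2015-09-19 00:00 + 16 h = 2015-09-19 16:00.
2015-09-19 16:00 + 16 h = 2015-09-20 08:00.
2015-09-20 08:00 + 16 h = 2015-09-21 00:00.
2015-09-21 00:00 + 16 h = 2015-09-21 16:00.
2015-09-21 16:00 + 16 h = 2015-09-22 08:00.
2015-09-22 08:00 + 16 h = 2015-09-23 00:00.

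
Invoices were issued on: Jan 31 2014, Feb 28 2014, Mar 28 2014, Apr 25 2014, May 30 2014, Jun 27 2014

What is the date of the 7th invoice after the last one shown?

Every date is a Friday; gaps 28, 28, 28, 35, 28 days.
Each is the last Friday of its month (at least one falls on the 29th or later, ruling out '4th Friday').
July 2014 ends with Friday Jul 25 2014.
August 2014 ends with Friday Aug 29 2014.
Last Friday of September 2014: Sep 26 2014.
October 2014 ends with Friday Oct 31 2014.
November 2014 ends with Friday Nov 28 2014.
December 2014 ends with Friday Dec 26 2014.
Last Friday of January 2015: Jan 30 2015.

Jan 30 2015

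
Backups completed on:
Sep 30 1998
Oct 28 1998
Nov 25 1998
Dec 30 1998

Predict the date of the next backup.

All Wednesdays; the gaps (28, 28, 35) vary with month length.
This is the last Wednesday of each month.
Last Wednesday of January 1999: Jan 27 1999.

Jan 27 1999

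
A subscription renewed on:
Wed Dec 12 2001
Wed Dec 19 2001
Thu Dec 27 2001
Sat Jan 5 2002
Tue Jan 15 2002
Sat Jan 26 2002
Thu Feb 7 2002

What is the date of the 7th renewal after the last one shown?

The spacing grows by 1 each time: 7, 8, 9, 10, 11, 12 days.
Next gap: 13 days. Thu Feb 7 2002 + 13 days = Wed Feb 20 2002.
Next gap: 14 days. Wed Feb 20 2002 + 14 days = Wed Mar 6 2002.
Next gap: 15 days. Wed Mar 6 2002 + 15 days = Thu Mar 21 2002.
Next gap: 16 days. Thu Mar 21 2002 + 16 days = Sat Apr 6 2002.
Next gap: 17 days. Sat Apr 6 2002 + 17 days = Tue Apr 23 2002.
Next gap: 18 days. Tue Apr 23 2002 + 18 days = Sat May 11 2002.
Next gap: 19 days. Sat May 11 2002 + 19 days = Thu May 30 2002.

Thu May 30 2002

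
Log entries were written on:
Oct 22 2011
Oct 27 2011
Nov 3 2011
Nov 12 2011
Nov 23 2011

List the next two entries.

The spacing grows by 2 each time: 5, 7, 9, 11 days.
Next gap: 13 days. Nov 23 2011 + 13 days = Dec 6 2011.
Next gap: 15 days. Dec 6 2011 + 15 days = Dec 21 2011.

Dec 6 2011, Dec 21 2011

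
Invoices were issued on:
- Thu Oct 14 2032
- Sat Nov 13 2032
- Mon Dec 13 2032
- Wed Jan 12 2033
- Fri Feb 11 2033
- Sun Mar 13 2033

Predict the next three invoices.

Every event comes 30 days after the last (30, 30, 30, 30, 30).
Sun Mar 13 2033 + 30 days = Tue Apr 12 2033.
Tue Apr 12 2033 + 30 days = Thu May 12 2033.
Thu May 12 2033 + 30 days = Sat Jun 11 2033.

Tue Apr 12 2033, Thu May 12 2033, Sat Jun 11 2033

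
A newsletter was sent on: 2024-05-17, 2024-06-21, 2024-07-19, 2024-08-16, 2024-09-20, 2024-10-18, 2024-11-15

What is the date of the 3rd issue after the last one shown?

Gaps: 35, 28, 28, 35, 28, 28 days — a mix of 28 and 35. Every date is a Friday.
Each is the 3rd Friday of its month.
December 2024 — 3rd Friday is 2024-12-20.
January 2025 — 3rd Friday is 2025-01-17.
3rd Friday of February 2025: 2025-02-21.

2025-02-21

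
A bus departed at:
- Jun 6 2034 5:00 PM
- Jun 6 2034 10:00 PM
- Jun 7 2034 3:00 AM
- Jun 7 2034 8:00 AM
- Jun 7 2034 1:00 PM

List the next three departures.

Spacing: 5, 5, 5, 5 h — constant 5 h.
Jun 7 2034 1:00 PM + 5 h = Jun 7 2034 6:00 PM.
Jun 7 2034 6:00 PM + 5 h = Jun 7 2034 11:00 PM.
Jun 7 2034 11:00 PM + 5 h = Jun 8 2034 4:00 AM.

Jun 7 2034 6:00 PM, Jun 7 2034 11:00 PM, Jun 8 2034 4:00 AM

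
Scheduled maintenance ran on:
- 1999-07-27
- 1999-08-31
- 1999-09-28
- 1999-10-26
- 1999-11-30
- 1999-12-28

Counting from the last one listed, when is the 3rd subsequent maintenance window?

2000-03-28

These are Tuesdays with 35, 28, 28, 35, 28-day gaps.
Each is the final Tuesday of its month — 1999-08-31 is past the 28th, so '4th Tuesday' doesn't fit.
Last Tuesday of January 2000: 2000-01-25.
February 2000 ends with Tuesday 2000-02-29.
March 2000 ends with Tuesday 2000-03-28.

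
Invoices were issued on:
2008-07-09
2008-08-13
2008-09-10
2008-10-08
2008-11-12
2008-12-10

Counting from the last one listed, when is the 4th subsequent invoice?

Gaps: 35, 28, 28, 35, 28 days — a mix of 28 and 35. Every date is a Wednesday.
Each is the 2nd Wednesday of its month.
January 2009 — 2nd Wednesday is 2009-01-14.
2nd Wednesday of February 2009: 2009-02-11.
2nd Wednesday of March 2009: 2009-03-11.
April 2009 — 2nd Wednesday is 2009-04-08.

2009-04-08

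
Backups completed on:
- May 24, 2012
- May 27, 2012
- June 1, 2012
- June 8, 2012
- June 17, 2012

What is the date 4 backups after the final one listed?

August 12, 2012

Gaps: 3, 5, 7, 9 days — each gap is 2 larger than the previous one.
Next gap: 11 days. June 17, 2012 + 11 days = June 28, 2012.
Next gap: 13 days. June 28, 2012 + 13 days = July 11, 2012.
Next gap: 15 days. July 11, 2012 + 15 days = July 26, 2012.
Next gap: 17 days. July 26, 2012 + 17 days = August 12, 2012.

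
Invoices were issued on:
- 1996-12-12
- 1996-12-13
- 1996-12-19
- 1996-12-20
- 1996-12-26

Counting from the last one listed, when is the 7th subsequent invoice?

Every event lands on a Thursday or Friday (gaps cycle 1, 6, 1, 6).
So the schedule is: every Thursday and Friday.
The following Friday is 1996-12-27.
Next Thursday: 1997-01-02.
Next Friday: 1997-01-03.
Next Thursday: 1997-01-09.
Next Friday: 1997-01-10.
The following Thursday is 1997-01-16.
Next Friday: 1997-01-17.

1997-01-17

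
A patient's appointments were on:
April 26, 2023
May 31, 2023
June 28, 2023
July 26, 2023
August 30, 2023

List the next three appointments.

September 27, 2023; October 25, 2023; November 29, 2023

All Wednesdays; the gaps (35, 28, 28, 35) vary with month length.
This is the last Wednesday of each month.
September 2023 ends with Wednesday September 27, 2023.
Last Wednesday of October 2023: October 25, 2023.
November 2023 ends with Wednesday November 29, 2023.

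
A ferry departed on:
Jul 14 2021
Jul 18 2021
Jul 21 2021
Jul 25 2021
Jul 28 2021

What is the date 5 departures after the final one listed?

The gap pattern 4, 3, 4, 3 repeats every 2 events.
These are the Wednesdays and Sundays of each week.
Next Sunday: Aug 1 2021.
Next Wednesday: Aug 4 2021.
The following Sunday is Aug 8 2021.
The following Wednesday is Aug 11 2021.
The following Sunday is Aug 15 2021.

Aug 15 2021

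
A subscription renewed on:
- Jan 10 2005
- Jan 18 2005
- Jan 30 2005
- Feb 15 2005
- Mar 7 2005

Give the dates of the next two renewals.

The spacing grows by 4 each time: 8, 12, 16, 20 days.
Next gap: 24 days. Mar 7 2005 + 24 days = Mar 31 2005.
Next gap: 28 days. Mar 31 2005 + 28 days = Apr 28 2005.

Mar 31 2005, Apr 28 2005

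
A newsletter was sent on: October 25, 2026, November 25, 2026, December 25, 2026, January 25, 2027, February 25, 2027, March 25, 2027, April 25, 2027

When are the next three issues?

Each date is the 25th; the gaps (31, 30, 31, 31, 28, 31) track the month lengths.
The rule is the 25th of each month.
Next: May 2027 → May 25, 2027.
June 2027: June 25, 2027.
Next: July 2027 → July 25, 2027.

May 25, 2027; June 25, 2027; July 25, 2027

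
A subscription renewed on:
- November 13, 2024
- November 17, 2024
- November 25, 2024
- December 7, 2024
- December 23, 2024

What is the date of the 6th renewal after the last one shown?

June 21, 2025

Intervals are 4, 8, 12, 16 days — an arithmetic progression with common difference 4.
Next gap: 20 days. December 23, 2024 + 20 days = January 12, 2025.
Next gap: 24 days. January 12, 2025 + 24 days = February 5, 2025.
Next gap: 28 days. February 5, 2025 + 28 days = March 5, 2025.
Next gap: 32 days. March 5, 2025 + 32 days = April 6, 2025.
Next gap: 36 days. April 6, 2025 + 36 days = May 12, 2025.
Next gap: 40 days. May 12, 2025 + 40 days = June 21, 2025.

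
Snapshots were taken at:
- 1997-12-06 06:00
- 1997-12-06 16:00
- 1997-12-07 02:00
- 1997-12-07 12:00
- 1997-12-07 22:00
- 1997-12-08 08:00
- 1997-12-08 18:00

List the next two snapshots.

1997-12-09 04:00, 1997-12-09 14:00

The interval is a steady 10 hours (10, 10, 10, 10, 10, 10).
1997-12-08 18:00 + 10 h = 1997-12-09 04:00.
1997-12-09 04:00 + 10 h = 1997-12-09 14:00.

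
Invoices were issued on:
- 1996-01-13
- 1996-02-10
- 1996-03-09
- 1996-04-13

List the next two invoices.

1996-05-11, 1996-06-08

All dates are Saturdays, 28, 28, 35 days apart.
Specifically, the 2nd Saturday of each month.
2nd Saturday of May 1996: 1996-05-11.
2nd Saturday of June 1996: 1996-06-08.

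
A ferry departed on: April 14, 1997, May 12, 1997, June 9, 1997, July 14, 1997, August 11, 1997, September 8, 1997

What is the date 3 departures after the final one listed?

December 8, 1997

All dates are Mondays, 28, 28, 35, 28, 28 days apart.
Specifically, the 2nd Monday of each month.
October 1997 — 2nd Monday is October 13, 1997.
2nd Monday of November 1997: November 10, 1997.
December 1997 — 2nd Monday is December 8, 1997.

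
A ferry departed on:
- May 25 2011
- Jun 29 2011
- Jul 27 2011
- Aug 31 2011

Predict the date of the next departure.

Sep 28 2011

These are Wednesdays with 35, 28, 35-day gaps.
Each is the final Wednesday of its month — Jun 29 2011 is past the 28th, so '4th Wednesday' doesn't fit.
Last Wednesday of September 2011: Sep 28 2011.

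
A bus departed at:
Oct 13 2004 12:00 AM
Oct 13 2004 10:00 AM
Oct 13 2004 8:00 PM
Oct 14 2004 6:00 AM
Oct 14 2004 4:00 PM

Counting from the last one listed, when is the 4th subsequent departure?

The interval is a steady 10 hours (10, 10, 10, 10).
Oct 14 2004 4:00 PM + 10 h = Oct 15 2004 2:00 AM.
Oct 15 2004 2:00 AM + 10 h = Oct 15 2004 12:00 PM.
Oct 15 2004 12:00 PM + 10 h = Oct 15 2004 10:00 PM.
Oct 15 2004 10:00 PM + 10 h = Oct 16 2004 8:00 AM.

Oct 16 2004 8:00 AM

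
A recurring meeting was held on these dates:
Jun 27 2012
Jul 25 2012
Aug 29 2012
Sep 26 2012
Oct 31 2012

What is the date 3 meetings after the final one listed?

Jan 30 2013

All Wednesdays; the gaps (28, 35, 28, 35) vary with month length.
This is the last Wednesday of each month.
November 2012 ends with Wednesday Nov 28 2012.
December 2012 ends with Wednesday Dec 26 2012.
January 2013 ends with Wednesday Jan 30 2013.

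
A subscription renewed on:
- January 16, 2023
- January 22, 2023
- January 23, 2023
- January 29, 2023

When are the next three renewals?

Gaps: 6, 1, 6 days — not constant, but cyclic with period 2.
The events fall on every Monday and Sunday.
Next Monday: January 30, 2023.
The following Sunday is February 5, 2023.
Next Monday: February 6, 2023.

January 30, 2023; February 5, 2023; February 6, 2023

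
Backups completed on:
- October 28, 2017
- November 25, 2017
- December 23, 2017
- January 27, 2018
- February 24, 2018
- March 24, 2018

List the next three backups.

April 28, 2018; May 26, 2018; June 23, 2018

All dates are Saturdays, 28, 28, 35, 28, 28 days apart.
Specifically, the 4th Saturday of each month.
April 2018 — 4th Saturday is April 28, 2018.
May 2018 — 4th Saturday is May 26, 2018.
June 2018 — 4th Saturday is June 23, 2018.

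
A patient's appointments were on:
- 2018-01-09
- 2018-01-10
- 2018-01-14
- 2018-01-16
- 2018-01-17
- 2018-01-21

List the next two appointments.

Every event lands on a Tuesday or Wednesday or Sunday (gaps cycle 1, 4, 2, 1, 4).
So the schedule is: every Tuesday, Wednesday and Sunday.
The following Tuesday is 2018-01-23.
The following Wednesday is 2018-01-24.

2018-01-23, 2018-01-24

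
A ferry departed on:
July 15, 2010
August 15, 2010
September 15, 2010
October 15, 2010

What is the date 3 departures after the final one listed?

January 15, 2011

The day-of-month is always 15 (31, 31, 30 days between events).
So this recurs on the 15th of each month.
Next: November 2010 → November 15, 2010.
December 2010: December 15, 2010.
January 2011: January 15, 2011.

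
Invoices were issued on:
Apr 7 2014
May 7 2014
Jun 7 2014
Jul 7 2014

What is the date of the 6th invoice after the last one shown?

Jan 7 2015

Gaps: 30, 31, 30 days — not constant. Every event is on the 7th of the month.
Pattern: the 7th of each month.
August 2014: Aug 7 2014.
Next: September 2014 → Sep 7 2014.
Next: October 2014 → Oct 7 2014.
November 2014: Nov 7 2014.
Next: December 2014 → Dec 7 2014.
Next: January 2015 → Jan 7 2015.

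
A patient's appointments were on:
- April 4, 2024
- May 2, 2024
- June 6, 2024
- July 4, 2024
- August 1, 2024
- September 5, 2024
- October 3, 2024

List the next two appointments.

November 7, 2024; December 5, 2024

These are Thursdays at 28- or 35-day spacing (28, 35, 28, 28, 35, 28).
The pattern: 1st Thursday of the month.
1st Thursday of November 2024: November 7, 2024.
December 2024 — 1st Thursday is December 5, 2024.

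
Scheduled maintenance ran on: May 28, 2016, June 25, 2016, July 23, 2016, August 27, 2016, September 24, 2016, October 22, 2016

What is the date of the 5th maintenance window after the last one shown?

These are Saturdays at 28- or 35-day spacing (28, 28, 35, 28, 28).
The pattern: 4th Saturday of the month.
4th Saturday of November 2016: November 26, 2016.
4th Saturday of December 2016: December 24, 2016.
January 2017 — 4th Saturday is January 28, 2017.
4th Saturday of February 2017: February 25, 2017.
4th Saturday of March 2017: March 25, 2017.

March 25, 2017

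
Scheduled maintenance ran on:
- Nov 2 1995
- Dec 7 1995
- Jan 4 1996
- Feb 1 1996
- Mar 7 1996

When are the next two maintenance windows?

Apr 4 1996, May 2 1996

These are Thursdays at 28- or 35-day spacing (35, 28, 28, 35).
The pattern: 1st Thursday of the month.
1st Thursday of April 1996: Apr 4 1996.
1st Thursday of May 1996: May 2 1996.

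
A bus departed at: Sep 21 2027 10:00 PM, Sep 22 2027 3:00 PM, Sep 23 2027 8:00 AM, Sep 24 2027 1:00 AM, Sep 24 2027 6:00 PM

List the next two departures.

Gaps: 17, 17, 17, 17 hours — each event is 17 hours after the previous one.
Sep 24 2027 6:00 PM + 17 h = Sep 25 2027 11:00 AM.
Sep 25 2027 11:00 AM + 17 h = Sep 26 2027 4:00 AM.

Sep 25 2027 11:00 AM, Sep 26 2027 4:00 AM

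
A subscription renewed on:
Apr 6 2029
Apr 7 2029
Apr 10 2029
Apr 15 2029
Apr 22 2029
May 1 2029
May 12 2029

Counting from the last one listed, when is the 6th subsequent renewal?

The spacing grows by 2 each time: 1, 3, 5, 7, 9, 11 days.
Next gap: 13 days. May 12 2029 + 13 days = May 25 2029.
Next gap: 15 days. May 25 2029 + 15 days = Jun 9 2029.
Next gap: 17 days. Jun 9 2029 + 17 days = Jun 26 2029.
Next gap: 19 days. Jun 26 2029 + 19 days = Jul 15 2029.
Next gap: 21 days. Jul 15 2029 + 21 days = Aug 5 2029.
Next gap: 23 days. Aug 5 2029 + 23 days = Aug 28 2029.

Aug 28 2029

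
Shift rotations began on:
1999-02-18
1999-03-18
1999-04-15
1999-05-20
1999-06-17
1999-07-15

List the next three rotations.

Gaps: 28, 28, 35, 28, 28 days — a mix of 28 and 35. Every date is a Thursday.
Each is the 3rd Thursday of its month.
3rd Thursday of August 1999: 1999-08-19.
3rd Thursday of September 1999: 1999-09-16.
October 1999 — 3rd Thursday is 1999-10-21.

1999-08-19, 1999-09-16, 1999-10-21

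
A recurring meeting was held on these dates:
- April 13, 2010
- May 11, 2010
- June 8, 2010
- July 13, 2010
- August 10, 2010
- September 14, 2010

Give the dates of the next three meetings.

These are Tuesdays at 28- or 35-day spacing (28, 28, 35, 28, 35).
The pattern: 2nd Tuesday of the month.
October 2010 — 2nd Tuesday is October 12, 2010.
November 2010 — 2nd Tuesday is November 9, 2010.
2nd Tuesday of December 2010: December 14, 2010.

October 12, 2010; November 9, 2010; December 14, 2010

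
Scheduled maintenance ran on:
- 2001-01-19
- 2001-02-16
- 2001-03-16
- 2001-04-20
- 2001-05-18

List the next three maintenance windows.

These are Fridays at 28- or 35-day spacing (28, 28, 35, 28).
The pattern: 3rd Friday of the month.
June 2001 — 3rd Friday is 2001-06-15.
3rd Friday of July 2001: 2001-07-20.
3rd Friday of August 2001: 2001-08-17.

2001-06-15, 2001-07-20, 2001-08-17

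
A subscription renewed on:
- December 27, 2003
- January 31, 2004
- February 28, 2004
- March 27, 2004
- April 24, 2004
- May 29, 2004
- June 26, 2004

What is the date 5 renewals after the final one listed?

These are Saturdays with 35, 28, 28, 28, 35, 28-day gaps.
Each is the final Saturday of its month — January 31, 2004 is past the 28th, so '4th Saturday' doesn't fit.
Last Saturday of July 2004: July 31, 2004.
August 2004 ends with Saturday August 28, 2004.
Last Saturday of September 2004: September 25, 2004.
October 2004 ends with Saturday October 30, 2004.
Last Saturday of November 2004: November 27, 2004.

November 27, 2004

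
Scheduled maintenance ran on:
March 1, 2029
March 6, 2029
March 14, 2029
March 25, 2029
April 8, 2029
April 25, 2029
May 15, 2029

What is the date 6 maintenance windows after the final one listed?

Gaps: 5, 8, 11, 14, 17, 20 days — each gap is 3 larger than the previous one.
Next gap: 23 days. May 15, 2029 + 23 days = June 7, 2029.
Next gap: 26 days. June 7, 2029 + 26 days = July 3, 2029.
Next gap: 29 days. July 3, 2029 + 29 days = August 1, 2029.
Next gap: 32 days. August 1, 2029 + 32 days = September 2, 2029.
Next gap: 35 days. September 2, 2029 + 35 days = October 7, 2029.
Next gap: 38 days. October 7, 2029 + 38 days = November 14, 2029.

November 14, 2029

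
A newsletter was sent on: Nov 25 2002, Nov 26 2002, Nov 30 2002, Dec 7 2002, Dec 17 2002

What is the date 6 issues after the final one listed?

Apr 19 2003

Intervals are 1, 4, 7, 10 days — an arithmetic progression with common difference 3.
Next gap: 13 days. Dec 17 2002 + 13 days = Dec 30 2002.
Next gap: 16 days. Dec 30 2002 + 16 days = Jan 15 2003.
Next gap: 19 days. Jan 15 2003 + 19 days = Feb 3 2003.
Next gap: 22 days. Feb 3 2003 + 22 days = Feb 25 2003.
Next gap: 25 days. Feb 25 2003 + 25 days = Mar 22 2003.
Next gap: 28 days. Mar 22 2003 + 28 days = Apr 19 2003.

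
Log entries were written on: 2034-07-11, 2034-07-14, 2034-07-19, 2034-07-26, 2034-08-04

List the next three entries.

Gaps: 3, 5, 7, 9 days — each gap is 2 larger than the previous one.
Next gap: 11 days. 2034-08-04 + 11 days = 2034-08-15.
Next gap: 13 days. 2034-08-15 + 13 days = 2034-08-28.
Next gap: 15 days. 2034-08-28 + 15 days = 2034-09-12.

2034-08-15, 2034-08-28, 2034-09-12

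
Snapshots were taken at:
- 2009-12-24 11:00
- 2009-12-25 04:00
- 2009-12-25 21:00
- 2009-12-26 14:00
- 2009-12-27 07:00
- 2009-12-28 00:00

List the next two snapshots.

2009-12-28 17:00, 2009-12-29 10:00

The interval is a steady 17 hours (17, 17, 17, 17, 17).
2009-12-28 00:00 + 17 h = 2009-12-28 17:00.
2009-12-28 17:00 + 17 h = 2009-12-29 10:00.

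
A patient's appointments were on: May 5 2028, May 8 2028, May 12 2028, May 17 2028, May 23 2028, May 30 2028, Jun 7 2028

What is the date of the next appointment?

Jun 16 2028

Gaps: 3, 4, 5, 6, 7, 8 days — each gap is 1 larger than the previous one.
Next gap: 9 days. Jun 7 2028 + 9 days = Jun 16 2028.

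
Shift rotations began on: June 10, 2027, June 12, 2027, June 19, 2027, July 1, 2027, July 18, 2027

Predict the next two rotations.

The spacing grows by 5 each time: 2, 7, 12, 17 days.
Next gap: 22 days. July 18, 2027 + 22 days = August 9, 2027.
Next gap: 27 days. August 9, 2027 + 27 days = September 5, 2027.

August 9, 2027; September 5, 2027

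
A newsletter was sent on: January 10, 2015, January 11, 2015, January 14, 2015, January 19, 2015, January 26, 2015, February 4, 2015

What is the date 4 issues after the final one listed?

Gaps: 1, 3, 5, 7, 9 days — each gap is 2 larger than the previous one.
Next gap: 11 days. February 4, 2015 + 11 days = February 15, 2015.
Next gap: 13 days. February 15, 2015 + 13 days = February 28, 2015.
Next gap: 15 days. February 28, 2015 + 15 days = March 15, 2015.
Next gap: 17 days. March 15, 2015 + 17 days = April 1, 2015.

April 1, 2015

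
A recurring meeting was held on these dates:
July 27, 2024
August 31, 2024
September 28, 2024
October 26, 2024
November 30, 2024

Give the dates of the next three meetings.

December 28, 2024; January 25, 2025; February 22, 2025

These are Saturdays with 35, 28, 28, 35-day gaps.
Each is the final Saturday of its month — August 31, 2024 is past the 28th, so '4th Saturday' doesn't fit.
December 2024 ends with Saturday December 28, 2024.
Last Saturday of January 2025: January 25, 2025.
February 2025 ends with Saturday February 22, 2025.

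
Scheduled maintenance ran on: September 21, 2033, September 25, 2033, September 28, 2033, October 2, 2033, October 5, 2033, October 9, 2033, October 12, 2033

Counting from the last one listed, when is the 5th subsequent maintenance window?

October 30, 2033

Every event lands on a Wednesday or Sunday (gaps cycle 4, 3, 4, 3, 4, 3).
So the schedule is: every Wednesday and Sunday.
The following Sunday is October 16, 2033.
Next Wednesday: October 19, 2033.
The following Sunday is October 23, 2033.
The following Wednesday is October 26, 2033.
Next Sunday: October 30, 2033.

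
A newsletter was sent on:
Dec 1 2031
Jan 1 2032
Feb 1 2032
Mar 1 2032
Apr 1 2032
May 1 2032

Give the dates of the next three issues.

The day-of-month is always 1 (31, 31, 29, 31, 30 days between events).
So this recurs on the 1st of each month.
Next: June 2032 → Jun 1 2032.
Next: July 2032 → Jul 1 2032.
Next: August 2032 → Aug 1 2032.

Jun 1 2032, Jul 1 2032, Aug 1 2032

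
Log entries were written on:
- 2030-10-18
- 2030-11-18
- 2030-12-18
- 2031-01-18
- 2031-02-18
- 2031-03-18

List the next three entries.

2031-04-18, 2031-05-18, 2031-06-18

Gaps: 31, 30, 31, 31, 28 days — not constant. Every event is on the 18th of the month.
Pattern: the 18th of each month.
April 2031: 2031-04-18.
May 2031: 2031-05-18.
June 2031: 2031-06-18.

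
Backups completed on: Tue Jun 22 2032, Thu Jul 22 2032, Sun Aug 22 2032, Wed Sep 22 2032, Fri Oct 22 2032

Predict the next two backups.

Each date is the 22nd; the gaps (30, 31, 31, 30) track the month lengths.
The rule is the 22nd of each month.
Next: November 2032 → Mon Nov 22 2032.
December 2032: Wed Dec 22 2032.

Mon Nov 22 2032, Wed Dec 22 2032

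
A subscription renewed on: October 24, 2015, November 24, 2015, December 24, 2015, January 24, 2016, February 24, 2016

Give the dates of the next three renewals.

March 24, 2016; April 24, 2016; May 24, 2016

The day-of-month is always 24 (31, 30, 31, 31 days between events).
So this recurs on the 24th of each month.
March 2016: March 24, 2016.
Next: April 2016 → April 24, 2016.
May 2016: May 24, 2016.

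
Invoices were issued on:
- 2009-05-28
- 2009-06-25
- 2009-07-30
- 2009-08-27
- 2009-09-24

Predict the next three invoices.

Every date is a Thursday; gaps 28, 35, 28, 28 days.
Each is the last Thursday of its month (at least one falls on the 29th or later, ruling out '4th Thursday').
Last Thursday of October 2009: 2009-10-29.
Last Thursday of November 2009: 2009-11-26.
Last Thursday of December 2009: 2009-12-31.

2009-10-29, 2009-11-26, 2009-12-31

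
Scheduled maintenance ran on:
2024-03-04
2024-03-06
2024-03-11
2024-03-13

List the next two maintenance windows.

Every event lands on a Monday or Wednesday (gaps cycle 2, 5, 2).
So the schedule is: every Monday and Wednesday.
The following Monday is 2024-03-18.
The following Wednesday is 2024-03-20.

2024-03-18, 2024-03-20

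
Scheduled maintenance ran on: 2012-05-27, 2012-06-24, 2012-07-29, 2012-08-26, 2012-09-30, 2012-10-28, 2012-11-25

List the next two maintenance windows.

Every date is a Sunday; gaps 28, 35, 28, 35, 28, 28 days.
Each is the last Sunday of its month (at least one falls on the 29th or later, ruling out '4th Sunday').
December 2012 ends with Sunday 2012-12-30.
January 2013 ends with Sunday 2013-01-27.

2012-12-30, 2013-01-27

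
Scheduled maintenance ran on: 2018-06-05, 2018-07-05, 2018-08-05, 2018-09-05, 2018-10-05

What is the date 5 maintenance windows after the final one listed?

2019-03-05

Each date is the 5th; the gaps (30, 31, 31, 30) track the month lengths.
The rule is the 5th of each month.
November 2018: 2018-11-05.
December 2018: 2018-12-05.
Next: January 2019 → 2019-01-05.
February 2019: 2019-02-05.
Next: March 2019 → 2019-03-05.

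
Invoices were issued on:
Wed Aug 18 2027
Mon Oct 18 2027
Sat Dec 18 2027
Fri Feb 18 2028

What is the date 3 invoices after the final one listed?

Fri Aug 18 2028

The day-of-month is always 18 (61, 61, 62 days between events).
So this recurs on the 18th of every 2 months.
Next: April 2028 → Tue Apr 18 2028.
Next: June 2028 → Sun Jun 18 2028.
Next: August 2028 → Fri Aug 18 2028.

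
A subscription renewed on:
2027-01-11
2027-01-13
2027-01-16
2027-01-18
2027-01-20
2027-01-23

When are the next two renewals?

2027-01-25, 2027-01-27

Gaps: 2, 3, 2, 2, 3 days — not constant, but cyclic with period 3.
The events fall on every Monday, Wednesday and Saturday.
Next Monday: 2027-01-25.
Next Wednesday: 2027-01-27.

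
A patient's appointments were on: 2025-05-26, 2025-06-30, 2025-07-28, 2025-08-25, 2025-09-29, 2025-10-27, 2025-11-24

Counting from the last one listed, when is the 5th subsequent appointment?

2026-04-27

Every date is a Monday; gaps 35, 28, 28, 35, 28, 28 days.
Each is the last Monday of its month (at least one falls on the 29th or later, ruling out '4th Monday').
December 2025 ends with Monday 2025-12-29.
Last Monday of January 2026: 2026-01-26.
February 2026 ends with Monday 2026-02-23.
March 2026 ends with Monday 2026-03-30.
April 2026 ends with Monday 2026-04-27.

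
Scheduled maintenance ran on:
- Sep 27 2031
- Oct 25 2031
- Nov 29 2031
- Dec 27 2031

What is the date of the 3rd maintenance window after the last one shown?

All Saturdays; the gaps (28, 35, 28) vary with month length.
This is the last Saturday of each month.
January 2032 ends with Saturday Jan 31 2032.
February 2032 ends with Saturday Feb 28 2032.
March 2032 ends with Saturday Mar 27 2032.

Mar 27 2032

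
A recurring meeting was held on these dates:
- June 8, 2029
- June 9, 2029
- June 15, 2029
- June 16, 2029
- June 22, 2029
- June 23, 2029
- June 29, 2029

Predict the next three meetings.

The gap pattern 1, 6, 1, 6, 1, 6 repeats every 2 events.
These are the Fridays and Saturdays of each week.
The following Saturday is June 30, 2029.
The following Friday is July 6, 2029.
The following Saturday is July 7, 2029.

June 30, 2029; July 6, 2029; July 7, 2029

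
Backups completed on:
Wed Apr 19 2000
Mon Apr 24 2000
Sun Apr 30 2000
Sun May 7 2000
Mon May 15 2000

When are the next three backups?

The spacing grows by 1 each time: 5, 6, 7, 8 days.
Next gap: 9 days. Mon May 15 2000 + 9 days = Wed May 24 2000.
Next gap: 10 days. Wed May 24 2000 + 10 days = Sat Jun 3 2000.
Next gap: 11 days. Sat Jun 3 2000 + 11 days = Wed Jun 14 2000.

Wed May 24 2000, Sat Jun 3 2000, Wed Jun 14 2000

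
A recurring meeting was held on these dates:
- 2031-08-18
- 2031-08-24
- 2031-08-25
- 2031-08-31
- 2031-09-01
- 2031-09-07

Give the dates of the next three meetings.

2031-09-08, 2031-09-14, 2031-09-15

The gap pattern 6, 1, 6, 1, 6 repeats every 2 events.
These are the Mondays and Sundays of each week.
The following Monday is 2031-09-08.
The following Sunday is 2031-09-14.
The following Monday is 2031-09-15.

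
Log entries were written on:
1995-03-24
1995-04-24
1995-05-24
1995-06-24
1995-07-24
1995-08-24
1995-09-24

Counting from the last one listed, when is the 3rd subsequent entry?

1995-12-24

Gaps: 31, 30, 31, 30, 31, 31 days — not constant. Every event is on the 24th of the month.
Pattern: the 24th of each month.
October 1995: 1995-10-24.
November 1995: 1995-11-24.
December 1995: 1995-12-24.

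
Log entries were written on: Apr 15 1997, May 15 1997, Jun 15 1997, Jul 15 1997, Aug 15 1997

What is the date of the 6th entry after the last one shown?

Feb 15 1998

Each date is the 15th; the gaps (30, 31, 30, 31) track the month lengths.
The rule is the 15th of each month.
September 1997: Sep 15 1997.
October 1997: Oct 15 1997.
Next: November 1997 → Nov 15 1997.
Next: December 1997 → Dec 15 1997.
January 1998: Jan 15 1998.
Next: February 1998 → Feb 15 1998.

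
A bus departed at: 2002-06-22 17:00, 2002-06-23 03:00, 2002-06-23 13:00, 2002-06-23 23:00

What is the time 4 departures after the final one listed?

Spacing: 10, 10, 10 h — constant 10 h.
2002-06-23 23:00 + 10 h = 2002-06-24 09:00.
2002-06-24 09:00 + 10 h = 2002-06-24 19:00.
2002-06-24 19:00 + 10 h = 2002-06-25 05:00.
2002-06-25 05:00 + 10 h = 2002-06-25 15:00.

2002-06-25 15:00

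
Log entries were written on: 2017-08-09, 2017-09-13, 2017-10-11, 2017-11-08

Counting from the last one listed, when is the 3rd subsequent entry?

2018-02-14

These are Wednesdays at 28- or 35-day spacing (35, 28, 28).
The pattern: 2nd Wednesday of the month.
2nd Wednesday of December 2017: 2017-12-13.
2nd Wednesday of January 2018: 2018-01-10.
2nd Wednesday of February 2018: 2018-02-14.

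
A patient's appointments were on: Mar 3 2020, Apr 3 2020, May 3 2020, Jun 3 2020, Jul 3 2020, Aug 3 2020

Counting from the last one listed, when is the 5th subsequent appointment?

Jan 3 2021

Each date is the 3rd; the gaps (31, 30, 31, 30, 31) track the month lengths.
The rule is the 3rd of each month.
Next: September 2020 → Sep 3 2020.
October 2020: Oct 3 2020.
Next: November 2020 → Nov 3 2020.
December 2020: Dec 3 2020.
January 2021: Jan 3 2021.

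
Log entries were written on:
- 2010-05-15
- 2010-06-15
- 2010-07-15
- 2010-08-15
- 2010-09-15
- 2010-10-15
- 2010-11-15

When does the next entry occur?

The day-of-month is always 15 (31, 30, 31, 31, 30, 31 days between events).
So this recurs on the 15th of each month.
December 2010: 2010-12-15.

2010-12-15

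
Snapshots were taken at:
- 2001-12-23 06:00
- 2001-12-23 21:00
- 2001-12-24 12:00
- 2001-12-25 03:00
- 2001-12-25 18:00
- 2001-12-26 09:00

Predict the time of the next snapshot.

2001-12-27 00:00

The interval is a steady 15 hours (15, 15, 15, 15, 15).
2001-12-26 09:00 + 15 h = 2001-12-27 00:00.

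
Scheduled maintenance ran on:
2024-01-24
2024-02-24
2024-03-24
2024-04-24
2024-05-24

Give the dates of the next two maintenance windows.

Each date is the 24th; the gaps (31, 29, 31, 30) track the month lengths.
The rule is the 24th of each month.
Next: June 2024 → 2024-06-24.
Next: July 2024 → 2024-07-24.

2024-06-24, 2024-07-24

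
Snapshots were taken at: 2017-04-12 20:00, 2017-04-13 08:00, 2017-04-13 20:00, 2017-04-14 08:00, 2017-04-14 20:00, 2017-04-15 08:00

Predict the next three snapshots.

2017-04-15 20:00, 2017-04-16 08:00, 2017-04-16 20:00

Spacing: 12, 12, 12, 12, 12 h — constant 12 h.
2017-04-15 08:00 + 12 h = 2017-04-15 20:00.
2017-04-15 20:00 + 12 h = 2017-04-16 08:00.
2017-04-16 08:00 + 12 h = 2017-04-16 20:00.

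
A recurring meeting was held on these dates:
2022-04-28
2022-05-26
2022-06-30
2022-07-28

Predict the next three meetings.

2022-08-25, 2022-09-29, 2022-10-27

Every date is a Thursday; gaps 28, 35, 28 days.
Each is the last Thursday of its month (at least one falls on the 29th or later, ruling out '4th Thursday').
August 2022 ends with Thursday 2022-08-25.
September 2022 ends with Thursday 2022-09-29.
October 2022 ends with Thursday 2022-10-27.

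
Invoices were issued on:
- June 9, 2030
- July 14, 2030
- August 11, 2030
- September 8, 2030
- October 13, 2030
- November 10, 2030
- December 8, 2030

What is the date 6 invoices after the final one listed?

June 8, 2031

All dates are Sundays, 35, 28, 28, 35, 28, 28 days apart.
Specifically, the 2nd Sunday of each month.
January 2031 — 2nd Sunday is January 12, 2031.
February 2031 — 2nd Sunday is February 9, 2031.
March 2031 — 2nd Sunday is March 9, 2031.
April 2031 — 2nd Sunday is April 13, 2031.
May 2031 — 2nd Sunday is May 11, 2031.
June 2031 — 2nd Sunday is June 8, 2031.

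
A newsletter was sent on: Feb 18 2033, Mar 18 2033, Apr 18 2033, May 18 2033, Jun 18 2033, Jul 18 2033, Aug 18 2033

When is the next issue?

Sep 18 2033

Gaps: 28, 31, 30, 31, 30, 31 days — not constant. Every event is on the 18th of the month.
Pattern: the 18th of each month.
Next: September 2033 → Sep 18 2033.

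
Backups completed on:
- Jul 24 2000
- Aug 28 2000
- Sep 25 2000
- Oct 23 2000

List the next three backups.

Nov 27 2000, Dec 25 2000, Jan 22 2001

All dates are Mondays, 35, 28, 28 days apart.
Specifically, the 4th Monday of each month.
November 2000 — 4th Monday is Nov 27 2000.
December 2000 — 4th Monday is Dec 25 2000.
4th Monday of January 2001: Jan 22 2001.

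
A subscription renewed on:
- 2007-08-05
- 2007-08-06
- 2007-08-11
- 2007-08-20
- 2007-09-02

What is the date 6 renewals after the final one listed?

2008-02-11

Gaps: 1, 5, 9, 13 days — each gap is 4 larger than the previous one.
Next gap: 17 days. 2007-09-02 + 17 days = 2007-09-19.
Next gap: 21 days. 2007-09-19 + 21 days = 2007-10-10.
Next gap: 25 days. 2007-10-10 + 25 days = 2007-11-04.
Next gap: 29 days. 2007-11-04 + 29 days = 2007-12-03.
Next gap: 33 days. 2007-12-03 + 33 days = 2008-01-05.
Next gap: 37 days. 2008-01-05 + 37 days = 2008-02-11.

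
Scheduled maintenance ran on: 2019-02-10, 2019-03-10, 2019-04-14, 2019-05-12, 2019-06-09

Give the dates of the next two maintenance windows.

These are Sundays at 28- or 35-day spacing (28, 35, 28, 28).
The pattern: 2nd Sunday of the month.
July 2019 — 2nd Sunday is 2019-07-14.
August 2019 — 2nd Sunday is 2019-08-11.

2019-07-14, 2019-08-11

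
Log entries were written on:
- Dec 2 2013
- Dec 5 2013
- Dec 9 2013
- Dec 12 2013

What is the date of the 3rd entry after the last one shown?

Dec 23 2013

Gaps: 3, 4, 3 days — not constant, but cyclic with period 2.
The events fall on every Monday and Thursday.
The following Monday is Dec 16 2013.
The following Thursday is Dec 19 2013.
The following Monday is Dec 23 2013.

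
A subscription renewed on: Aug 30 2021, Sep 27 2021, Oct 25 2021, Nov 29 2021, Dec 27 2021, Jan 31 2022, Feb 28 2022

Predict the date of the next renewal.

Mar 28 2022

Every date is a Monday; gaps 28, 28, 35, 28, 35, 28 days.
Each is the last Monday of its month (at least one falls on the 29th or later, ruling out '4th Monday').
Last Monday of March 2022: Mar 28 2022.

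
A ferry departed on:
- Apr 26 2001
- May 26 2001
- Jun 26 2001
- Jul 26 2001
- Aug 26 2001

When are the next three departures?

Each date is the 26th; the gaps (30, 31, 30, 31) track the month lengths.
The rule is the 26th of each month.
September 2001: Sep 26 2001.
October 2001: Oct 26 2001.
November 2001: Nov 26 2001.

Sep 26 2001, Oct 26 2001, Nov 26 2001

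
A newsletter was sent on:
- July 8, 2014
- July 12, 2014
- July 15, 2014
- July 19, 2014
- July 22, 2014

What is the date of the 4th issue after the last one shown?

Every event lands on a Tuesday or Saturday (gaps cycle 4, 3, 4, 3).
So the schedule is: every Tuesday and Saturday.
The following Saturday is July 26, 2014.
Next Tuesday: July 29, 2014.
The following Saturday is August 2, 2014.
Next Tuesday: August 5, 2014.

August 5, 2014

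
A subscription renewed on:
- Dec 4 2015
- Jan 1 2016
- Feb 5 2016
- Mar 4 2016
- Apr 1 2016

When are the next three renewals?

Gaps: 28, 35, 28, 28 days — a mix of 28 and 35. Every date is a Friday.
Each is the 1st Friday of its month.
May 2016 — 1st Friday is May 6 2016.
June 2016 — 1st Friday is Jun 3 2016.
July 2016 — 1st Friday is Jul 1 2016.

May 6 2016, Jun 3 2016, Jul 1 2016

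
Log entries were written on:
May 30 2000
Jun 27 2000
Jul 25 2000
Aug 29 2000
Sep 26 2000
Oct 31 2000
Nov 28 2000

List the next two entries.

Every date is a Tuesday; gaps 28, 28, 35, 28, 35, 28 days.
Each is the last Tuesday of its month (at least one falls on the 29th or later, ruling out '4th Tuesday').
December 2000 ends with Tuesday Dec 26 2000.
Last Tuesday of January 2001: Jan 30 2001.

Dec 26 2000, Jan 30 2001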